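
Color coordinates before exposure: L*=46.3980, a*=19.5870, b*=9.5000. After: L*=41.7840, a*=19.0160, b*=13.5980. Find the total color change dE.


dL = -4.6140, da = -0.5710, db = 4.0980
dE = sqrt((-4.6140)^2 + (-0.5710)^2 + 4.0980^2) = 6.1975


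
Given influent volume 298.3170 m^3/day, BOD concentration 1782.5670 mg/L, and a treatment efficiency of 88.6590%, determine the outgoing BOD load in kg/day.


Load_in = volume * conc / 1000 = 298.3170 * 1782.5670 / 1000 = 531.7700 kg/day
Removed = Load_in * eff / 100 = 531.7700 * 88.6590 / 100 = 471.4620 kg/day
Load_out = Load_in - Removed = 531.7700 - 471.4620 = 60.3080 kg/day


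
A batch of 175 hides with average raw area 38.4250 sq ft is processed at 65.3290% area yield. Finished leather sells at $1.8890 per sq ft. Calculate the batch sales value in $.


Raw_total = N * avg_area = 175 * 38.4250 = 6724.3750 sq ft
Finished = Raw_total * yield / 100 = 6724.3750 * 65.3290 / 100 = 4392.9669 sq ft
Value = Finished * price = 4392.9669 * 1.8890 = 8298.3146 $


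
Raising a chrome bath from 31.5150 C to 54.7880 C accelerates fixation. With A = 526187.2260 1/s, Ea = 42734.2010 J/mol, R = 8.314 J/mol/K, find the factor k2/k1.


T1 = 31.5150 + 273.15 = 304.6650 K; T2 = 54.7880 + 273.15 = 327.9380 K
k1 = A * exp(-Ea/(R*T1)) = 526187.2260 * exp(-42734.2010/(8.314*304.6650)) = 0.0247811 1/s
k2 = A * exp(-Ea/(R*T2)) = 526187.2260 * exp(-42734.2010/(8.314*327.9380)) = 0.0820546 1/s
k2/k1 = 0.0820546 / 0.0247811 = 3.3112


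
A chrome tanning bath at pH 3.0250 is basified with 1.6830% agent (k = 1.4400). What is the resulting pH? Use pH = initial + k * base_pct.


Formula: pH_final = pH_initial + k * base_pct
Substituting: pH_final = 3.0250 + 1.4400 * 1.6830
Result: 5.4485


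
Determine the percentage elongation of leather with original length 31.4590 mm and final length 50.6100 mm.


Formula: Elongation = (Lf - L0) / L0 * 100
Substituting: Elongation = (50.6100 - 31.4590) / 31.4590 * 100
Result: 60.8761 %


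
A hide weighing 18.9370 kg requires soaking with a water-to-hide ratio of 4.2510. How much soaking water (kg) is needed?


Formula: Water = hide_weight * ratio
Substituting: Water = 18.9370 * 4.2510
Result: 80.5012 kg


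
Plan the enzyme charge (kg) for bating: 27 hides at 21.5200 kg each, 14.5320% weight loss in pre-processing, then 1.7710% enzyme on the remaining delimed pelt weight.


Total_raw = N * avg_wt = 27 * 21.5200 = 581.0400 kg
Substrate = Total_raw * (1 - loss/100) = 581.0400 * (1 - 14.5320/100) = 496.6033 kg
Enzyme = Substrate * pct / 100 = 496.6033 * 1.7710 / 100 = 8.7948 kg


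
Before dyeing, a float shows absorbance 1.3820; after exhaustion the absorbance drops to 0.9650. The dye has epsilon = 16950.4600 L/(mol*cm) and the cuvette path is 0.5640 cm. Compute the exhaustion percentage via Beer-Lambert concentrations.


c_initial = A_i / (epsilon * l) = 1.3820 / (16950.4600 * 0.5640) = 1.4456e-04 mol/L
c_final = A_f / (epsilon * l) = 0.9650 / (16950.4600 * 0.5640) = 1.0094e-04 mol/L
Exhaustion = (c_initial - c_final) / c_initial * 100 = (1.4456e-04 - 1.0094e-04) / 1.4456e-04 * 100 = 30.1737 %


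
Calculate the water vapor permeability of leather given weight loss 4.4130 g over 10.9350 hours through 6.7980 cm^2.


Formula: WVP = loss / (area * time)
Substituting: WVP = 4.4130 / (6.7980 * 10.9350)
Result: 0.0593655 g/(cm^2*hr)


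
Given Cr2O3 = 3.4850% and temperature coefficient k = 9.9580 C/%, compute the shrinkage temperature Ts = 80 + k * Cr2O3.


Formula: Ts = 80 + k * Cr2O3
Substituting: Ts = 80 + 9.9580 * 3.4850
Result: 114.7036 C


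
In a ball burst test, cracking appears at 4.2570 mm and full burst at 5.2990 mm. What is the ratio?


Formula: Ratio = crack / burst
Substituting: Ratio = 4.2570 / 5.2990
Result: 0.8034


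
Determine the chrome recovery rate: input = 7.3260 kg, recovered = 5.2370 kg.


Formula: Recovery = recovered / input * 100
Substituting: Recovery = 5.2370 / 7.3260 * 100
Result: 71.4851 %


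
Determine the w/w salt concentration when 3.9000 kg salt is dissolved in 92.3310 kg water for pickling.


Formula: Conc = salt / (water + salt) * 100
Substituting: Conc = 3.9000 / (92.3310 + 3.9000) * 100
Result: 4.0527 %


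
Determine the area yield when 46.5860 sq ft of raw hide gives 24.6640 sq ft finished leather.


Formula: Yield = finished / raw * 100
Substituting: Yield = 24.6640 / 46.5860 * 100
Result: 52.9429 %


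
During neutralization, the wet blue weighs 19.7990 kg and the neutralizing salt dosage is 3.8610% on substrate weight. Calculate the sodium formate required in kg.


Formula: Neutralizer = substrate * pct / 100
Substituting: Neutralizer = 19.7990 * 3.8610 / 100
Result: 0.7644 kg


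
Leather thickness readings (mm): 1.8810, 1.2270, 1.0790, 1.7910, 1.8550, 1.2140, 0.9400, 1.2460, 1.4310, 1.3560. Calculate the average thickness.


Formula: Average = sum / n
Substituting: Average = 14.0200 / 10
Result: 1.4020 mm


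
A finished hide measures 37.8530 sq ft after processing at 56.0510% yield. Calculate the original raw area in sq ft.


Formula: raw = finished * 100 / yield
Substituting: raw = 37.8530 * 100 / 56.0510
Result: 67.5331 sq ft


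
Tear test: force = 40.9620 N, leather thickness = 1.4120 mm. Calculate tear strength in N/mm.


Formula: Tear strength = force / thickness
Substituting: Tear strength = 40.9620 / 1.4120
Result: 29.0099 N/mm


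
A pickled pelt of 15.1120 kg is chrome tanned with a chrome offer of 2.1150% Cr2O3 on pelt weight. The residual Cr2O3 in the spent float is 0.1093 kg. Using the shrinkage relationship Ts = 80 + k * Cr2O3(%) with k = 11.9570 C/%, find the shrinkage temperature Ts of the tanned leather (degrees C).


Offered = pelt * offer_pct / 100 = 15.1120 * 2.1150 / 100 = 0.3196 kg
Uptake = offered - residual = 0.3196 - 0.1093 = 0.2103 kg
Cr2O3% on pelt = uptake / pelt * 100 = 0.2103 / 15.1120 * 100 = 1.3917 %
Ts = 80 + k * Cr2O3% = 80 + 11.9570 * 1.3917 = 96.6410 C


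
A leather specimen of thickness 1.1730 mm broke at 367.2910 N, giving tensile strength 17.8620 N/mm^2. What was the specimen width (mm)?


Formula: w = F / (TS * t)
Substituting: w = 367.2910 / (17.8620 * 1.1730)
Result: 17.5300 mm


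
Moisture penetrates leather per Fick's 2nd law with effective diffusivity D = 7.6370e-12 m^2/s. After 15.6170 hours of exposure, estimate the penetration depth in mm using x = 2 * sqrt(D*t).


t = 15.6170 hr * 3600 = 56221.2000 s
D * t = 7.6370e-12 * 56221.2000 = 4.2936e-07
x = 2 * sqrt(D*t) = 2 * sqrt(4.2936e-07) = 0.00131051 m = 1.3105 mm


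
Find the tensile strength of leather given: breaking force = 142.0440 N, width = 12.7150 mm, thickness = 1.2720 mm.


Formula: TS = force / (width * thickness)
Substituting: TS = 142.0440 / (12.7150 * 1.2720)
Result: 8.7825 N/mm^2


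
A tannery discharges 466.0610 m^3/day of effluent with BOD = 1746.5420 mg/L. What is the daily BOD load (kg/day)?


Formula: BOD_load = volume * conc / 1000
Substituting: BOD_load = 466.0610 * 1746.5420 / 1000
Result: 813.9951 kg/day


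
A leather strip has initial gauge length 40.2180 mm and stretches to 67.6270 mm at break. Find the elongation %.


Formula: Elongation = (Lf - L0) / L0 * 100
Substituting: Elongation = (67.6270 - 40.2180) / 40.2180 * 100
Result: 68.1511 %


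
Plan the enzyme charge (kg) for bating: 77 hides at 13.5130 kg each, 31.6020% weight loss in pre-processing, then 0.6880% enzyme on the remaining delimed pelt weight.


Total_raw = N * avg_wt = 77 * 13.5130 = 1040.5010 kg
Substrate = Total_raw * (1 - loss/100) = 1040.5010 * (1 - 31.6020/100) = 711.6819 kg
Enzyme = Substrate * pct / 100 = 711.6819 * 0.6880 / 100 = 4.8964 kg


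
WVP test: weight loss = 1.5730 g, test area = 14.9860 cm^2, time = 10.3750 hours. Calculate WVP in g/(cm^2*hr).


Formula: WVP = loss / (area * time)
Substituting: WVP = 1.5730 / (14.9860 * 10.3750)
Result: 0.0101171 g/(cm^2*hr)


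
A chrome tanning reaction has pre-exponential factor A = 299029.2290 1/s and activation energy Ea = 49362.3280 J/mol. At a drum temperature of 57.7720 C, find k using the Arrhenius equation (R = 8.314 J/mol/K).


T_K = T_C + 273.15 = 57.7720 + 273.15 = 330.9220 K
exponent = -Ea / (R * T_K) = -49362.3280 / (8.314 * 330.9220) = -17.9416
k = A * exp(exponent) = 299029.2290 * exp(-17.9416) = 0.00482833 1/s


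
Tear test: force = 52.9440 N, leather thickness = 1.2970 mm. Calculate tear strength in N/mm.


Formula: Tear strength = force / thickness
Substituting: Tear strength = 52.9440 / 1.2970
Result: 40.8204 N/mm


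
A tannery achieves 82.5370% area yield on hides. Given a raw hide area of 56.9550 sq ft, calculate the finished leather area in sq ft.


Formula: finished = raw * yield / 100
Substituting: finished = 56.9550 * 82.5370 / 100
Result: 47.0089 sq ft


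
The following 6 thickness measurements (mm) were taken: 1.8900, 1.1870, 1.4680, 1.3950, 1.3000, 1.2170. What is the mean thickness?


Formula: Average = sum / n
Substituting: Average = 8.4570 / 6
Result: 1.4095 mm


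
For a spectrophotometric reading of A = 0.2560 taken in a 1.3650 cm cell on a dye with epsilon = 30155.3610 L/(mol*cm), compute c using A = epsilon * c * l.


Formula: c = A / (epsilon * l)
Substituting: c = 0.2560 / (30155.3610 * 1.3650)
Result: 6.2193e-06 mol/L


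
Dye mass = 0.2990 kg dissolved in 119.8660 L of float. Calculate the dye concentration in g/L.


Formula: Conc = dye_mass(kg) / volume(L) * 1000
Substituting: Conc = 0.2990 / 119.8660 * 1000
Result: 2.4945 g/L


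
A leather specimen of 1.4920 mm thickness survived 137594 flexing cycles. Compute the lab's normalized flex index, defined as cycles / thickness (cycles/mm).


Formula: Index = cycles / thickness
Substituting: Index = 137594 / 1.4920
Result: 92221.1796 cycles/mm


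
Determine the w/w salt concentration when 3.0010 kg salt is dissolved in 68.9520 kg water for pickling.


Formula: Conc = salt / (water + salt) * 100
Substituting: Conc = 3.0010 / (68.9520 + 3.0010) * 100
Result: 4.1708 %


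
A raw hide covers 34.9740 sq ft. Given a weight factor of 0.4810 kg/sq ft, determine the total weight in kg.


Formula: Weight = area * weight_per_sqft
Substituting: Weight = 34.9740 * 0.4810
Result: 16.8225 kg


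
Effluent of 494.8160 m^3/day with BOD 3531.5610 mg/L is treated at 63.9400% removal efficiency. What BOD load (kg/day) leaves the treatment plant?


Load_in = volume * conc / 1000 = 494.8160 * 3531.5610 / 1000 = 1747.4729 kg/day
Removed = Load_in * eff / 100 = 1747.4729 * 63.9400 / 100 = 1117.3342 kg/day
Load_out = Load_in - Removed = 1747.4729 - 1117.3342 = 630.1387 kg/day


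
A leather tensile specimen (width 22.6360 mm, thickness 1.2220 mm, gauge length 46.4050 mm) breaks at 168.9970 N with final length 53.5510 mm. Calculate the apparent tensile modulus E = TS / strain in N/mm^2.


TS = F / (w * t) = 168.9970 / (22.6360 * 1.2220) = 6.1095 N/mm^2
strain = (Lf - L0) / L0 = (53.5510 - 46.4050) / 46.4050 = 0.1540
E = TS / strain = 6.1095 / 0.1540 = 39.6744 N/mm^2


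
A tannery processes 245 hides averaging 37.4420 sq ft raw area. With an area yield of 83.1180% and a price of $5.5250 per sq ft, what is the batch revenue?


Raw_total = N * avg_area = 245 * 37.4420 = 9173.2900 sq ft
Finished = Raw_total * yield / 100 = 9173.2900 * 83.1180 / 100 = 7624.6552 sq ft
Value = Finished * price = 7624.6552 * 5.5250 = 42126.2199 $


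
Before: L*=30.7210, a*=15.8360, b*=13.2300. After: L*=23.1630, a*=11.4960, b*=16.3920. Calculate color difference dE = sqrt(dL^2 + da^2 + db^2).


dL = -7.5580, da = -4.3400, db = 3.1620
dE = sqrt((-7.5580)^2 + (-4.3400)^2 + 3.1620^2) = 9.2713


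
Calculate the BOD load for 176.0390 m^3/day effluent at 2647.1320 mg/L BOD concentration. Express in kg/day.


Formula: BOD_load = volume * conc / 1000
Substituting: BOD_load = 176.0390 * 2647.1320 / 1000
Result: 465.9985 kg/day


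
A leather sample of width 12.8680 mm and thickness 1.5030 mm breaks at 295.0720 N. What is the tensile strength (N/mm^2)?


Formula: TS = force / (width * thickness)
Substituting: TS = 295.0720 / (12.8680 * 1.5030)
Result: 15.2566 N/mm^2


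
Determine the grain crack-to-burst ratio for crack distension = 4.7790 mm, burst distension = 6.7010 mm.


Formula: Ratio = crack / burst
Substituting: Ratio = 4.7790 / 6.7010
Result: 0.7132


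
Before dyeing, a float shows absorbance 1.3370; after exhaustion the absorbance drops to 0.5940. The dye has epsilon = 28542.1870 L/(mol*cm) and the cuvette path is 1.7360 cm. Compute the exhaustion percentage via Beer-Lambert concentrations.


c_initial = A_i / (epsilon * l) = 1.3370 / (28542.1870 * 1.7360) = 2.6983e-05 mol/L
c_final = A_f / (epsilon * l) = 0.5940 / (28542.1870 * 1.7360) = 1.1988e-05 mol/L
Exhaustion = (c_initial - c_final) / c_initial * 100 = (2.6983e-05 - 1.1988e-05) / 2.6983e-05 * 100 = 55.5722 %


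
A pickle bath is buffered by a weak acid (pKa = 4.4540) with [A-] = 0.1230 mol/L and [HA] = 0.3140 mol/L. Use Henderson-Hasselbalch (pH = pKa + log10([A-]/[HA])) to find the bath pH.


ratio = [A-] / [HA] = 0.1230 / 0.3140 = 0.3917
log10(ratio) = -0.4070
pH = pKa + log10(ratio) = 4.4540 - 0.4070 = 4.0470


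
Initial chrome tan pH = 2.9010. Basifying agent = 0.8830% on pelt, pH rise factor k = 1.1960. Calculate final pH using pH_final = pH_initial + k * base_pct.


Formula: pH_final = pH_initial + k * base_pct
Substituting: pH_final = 2.9010 + 1.1960 * 0.8830
Result: 3.9571


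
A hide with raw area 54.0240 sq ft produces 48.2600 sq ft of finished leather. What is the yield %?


Formula: Yield = finished / raw * 100
Substituting: Yield = 48.2600 / 54.0240 * 100
Result: 89.3307 %


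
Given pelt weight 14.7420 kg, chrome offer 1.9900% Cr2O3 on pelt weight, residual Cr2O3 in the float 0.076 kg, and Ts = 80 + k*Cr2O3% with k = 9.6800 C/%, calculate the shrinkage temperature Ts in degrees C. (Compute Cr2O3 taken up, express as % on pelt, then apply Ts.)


Offered = pelt * offer_pct / 100 = 14.7420 * 1.9900 / 100 = 0.2934 kg
Uptake = offered - residual = 0.2934 - 0.076 = 0.2174 kg
Cr2O3% on pelt = uptake / pelt * 100 = 0.2174 / 14.7420 * 100 = 1.4745 %
Ts = 80 + k * Cr2O3% = 80 + 9.6800 * 1.4745 = 94.2728 C


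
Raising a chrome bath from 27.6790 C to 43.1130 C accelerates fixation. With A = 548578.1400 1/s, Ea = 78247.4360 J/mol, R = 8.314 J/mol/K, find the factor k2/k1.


T1 = 27.6790 + 273.15 = 300.8290 K; T2 = 43.1130 + 273.15 = 316.2630 K
k1 = A * exp(-Ea/(R*T1)) = 548578.1400 * exp(-78247.4360/(8.314*300.8290)) = 1.4197e-08 1/s
k2 = A * exp(-Ea/(R*T2)) = 548578.1400 * exp(-78247.4360/(8.314*316.2630)) = 6.5353e-08 1/s
k2/k1 = 6.5353e-08 / 1.4197e-08 = 4.6032


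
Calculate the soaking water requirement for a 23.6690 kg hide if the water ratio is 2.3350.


Formula: Water = hide_weight * ratio
Substituting: Water = 23.6690 * 2.3350
Result: 55.2671 kg


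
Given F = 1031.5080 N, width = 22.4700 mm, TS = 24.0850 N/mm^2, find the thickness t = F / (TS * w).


Formula: t = F / (TS * w)
Substituting: t = 1031.5080 / (24.0850 * 22.4700)
Result: 1.9060 mm


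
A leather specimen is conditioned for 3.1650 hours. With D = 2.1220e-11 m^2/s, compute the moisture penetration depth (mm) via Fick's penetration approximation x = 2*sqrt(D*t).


t = 3.1650 hr * 3600 = 11394.0000 s
D * t = 2.1220e-11 * 11394.0000 = 2.4178e-07
x = 2 * sqrt(D*t) = 2 * sqrt(2.4178e-07) = 9.8342e-04 m = 0.9834 mm


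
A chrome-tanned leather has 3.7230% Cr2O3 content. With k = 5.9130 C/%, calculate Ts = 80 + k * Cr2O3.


Formula: Ts = 80 + k * Cr2O3
Substituting: Ts = 80 + 5.9130 * 3.7230
Result: 102.0141 C


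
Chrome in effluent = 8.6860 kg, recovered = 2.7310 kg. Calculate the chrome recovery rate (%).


Formula: Recovery = recovered / input * 100
Substituting: Recovery = 2.7310 / 8.6860 * 100
Result: 31.4414 %


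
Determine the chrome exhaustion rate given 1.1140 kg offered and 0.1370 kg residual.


Formula: Uptake = (offered - residual) / offered * 100
Substituting: Uptake = (1.1140 - 0.1370) / 1.1140 * 100
Result: 87.7020 %


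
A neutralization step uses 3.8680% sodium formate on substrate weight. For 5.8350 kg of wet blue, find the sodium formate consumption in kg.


Formula: Neutralizer = substrate * pct / 100
Substituting: Neutralizer = 5.8350 * 3.8680 / 100
Result: 0.2257 kg


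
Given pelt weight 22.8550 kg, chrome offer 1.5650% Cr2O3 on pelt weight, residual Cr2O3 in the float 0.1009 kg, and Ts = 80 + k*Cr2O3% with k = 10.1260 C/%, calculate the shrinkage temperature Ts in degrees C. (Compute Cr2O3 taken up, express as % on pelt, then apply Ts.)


Offered = pelt * offer_pct / 100 = 22.8550 * 1.5650 / 100 = 0.3577 kg
Uptake = offered - residual = 0.3577 - 0.1009 = 0.2568 kg
Cr2O3% on pelt = uptake / pelt * 100 = 0.2568 / 22.8550 * 100 = 1.1235 %
Ts = 80 + k * Cr2O3% = 80 + 10.1260 * 1.1235 = 91.3768 C


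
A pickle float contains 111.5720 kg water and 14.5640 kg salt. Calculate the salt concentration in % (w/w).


Formula: Conc = salt / (water + salt) * 100
Substituting: Conc = 14.5640 / (111.5720 + 14.5640) * 100
Result: 11.5463 %


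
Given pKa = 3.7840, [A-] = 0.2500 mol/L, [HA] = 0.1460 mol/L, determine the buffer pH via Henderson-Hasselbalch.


ratio = [A-] / [HA] = 0.2500 / 0.1460 = 1.7123
log10(ratio) = 0.2336
pH = pKa + log10(ratio) = 3.7840 + 0.2336 = 4.0176


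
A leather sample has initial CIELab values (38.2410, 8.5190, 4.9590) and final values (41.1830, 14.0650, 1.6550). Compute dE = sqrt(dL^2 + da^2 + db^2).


dL = 2.9420, da = 5.5460, db = -3.3040
dE = sqrt(2.9420^2 + 5.5460^2 + (-3.3040)^2) = 7.0944


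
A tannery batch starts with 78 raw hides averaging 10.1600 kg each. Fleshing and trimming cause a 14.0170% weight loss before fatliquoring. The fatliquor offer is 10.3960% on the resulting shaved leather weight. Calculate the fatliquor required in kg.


Total_raw = N * avg_wt = 78 * 10.1600 = 792.4800 kg
Substrate = Total_raw * (1 - loss/100) = 792.4800 * (1 - 14.0170/100) = 681.3981 kg
Fat = Substrate * pct / 100 = 681.3981 * 10.3960 / 100 = 70.8381 kg


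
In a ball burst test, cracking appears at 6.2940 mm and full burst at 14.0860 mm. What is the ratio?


Formula: Ratio = crack / burst
Substituting: Ratio = 6.2940 / 14.0860
Result: 0.4468


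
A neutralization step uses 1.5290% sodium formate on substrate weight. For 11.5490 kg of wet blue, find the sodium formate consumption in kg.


Formula: Neutralizer = substrate * pct / 100
Substituting: Neutralizer = 11.5490 * 1.5290 / 100
Result: 0.1766 kg


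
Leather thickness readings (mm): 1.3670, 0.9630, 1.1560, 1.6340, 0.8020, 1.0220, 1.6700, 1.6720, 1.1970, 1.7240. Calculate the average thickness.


Formula: Average = sum / n
Substituting: Average = 13.2070 / 10
Result: 1.3207 mm


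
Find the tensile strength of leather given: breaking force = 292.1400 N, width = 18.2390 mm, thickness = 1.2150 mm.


Formula: TS = force / (width * thickness)
Substituting: TS = 292.1400 / (18.2390 * 1.2150)
Result: 13.1830 N/mm^2


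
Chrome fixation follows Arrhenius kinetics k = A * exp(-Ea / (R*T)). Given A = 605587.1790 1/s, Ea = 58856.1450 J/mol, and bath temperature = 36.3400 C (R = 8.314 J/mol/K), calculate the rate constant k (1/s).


T_K = T_C + 273.15 = 36.3400 + 273.15 = 309.4900 K
exponent = -Ea / (R * T_K) = -58856.1450 / (8.314 * 309.4900) = -22.8736
k = A * exp(exponent) = 605587.1790 * exp(-22.8736) = 7.0515e-05 1/s


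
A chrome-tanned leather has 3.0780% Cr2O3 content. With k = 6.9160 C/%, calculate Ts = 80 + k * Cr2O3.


Formula: Ts = 80 + k * Cr2O3
Substituting: Ts = 80 + 6.9160 * 3.0780
Result: 101.2874 C


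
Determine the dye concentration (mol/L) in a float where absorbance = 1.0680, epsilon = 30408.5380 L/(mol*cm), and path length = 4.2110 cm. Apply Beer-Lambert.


Formula: c = A / (epsilon * l)
Substituting: c = 1.0680 / (30408.5380 * 4.2110)
Result: 8.3405e-06 mol/L


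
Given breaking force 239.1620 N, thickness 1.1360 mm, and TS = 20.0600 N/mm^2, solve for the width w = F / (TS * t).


Formula: w = F / (TS * t)
Substituting: w = 239.1620 / (20.0600 * 1.1360)
Result: 10.4950 mm


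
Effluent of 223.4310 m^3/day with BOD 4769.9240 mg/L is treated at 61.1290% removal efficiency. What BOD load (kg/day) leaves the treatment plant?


Load_in = volume * conc / 1000 = 223.4310 * 4769.9240 / 1000 = 1065.7489 kg/day
Removed = Load_in * eff / 100 = 1065.7489 * 61.1290 / 100 = 651.4816 kg/day
Load_out = Load_in - Removed = 1065.7489 - 651.4816 = 414.2673 kg/day


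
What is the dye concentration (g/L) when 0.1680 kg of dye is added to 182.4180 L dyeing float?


Formula: Conc = dye_mass(kg) / volume(L) * 1000
Substituting: Conc = 0.1680 / 182.4180 * 1000
Result: 0.9210 g/L


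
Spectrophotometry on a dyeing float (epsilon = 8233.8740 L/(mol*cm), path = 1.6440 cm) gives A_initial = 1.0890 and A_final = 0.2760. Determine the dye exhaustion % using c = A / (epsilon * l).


c_initial = A_i / (epsilon * l) = 1.0890 / (8233.8740 * 1.6440) = 8.0449e-05 mol/L
c_final = A_f / (epsilon * l) = 0.2760 / (8233.8740 * 1.6440) = 2.0389e-05 mol/L
Exhaustion = (c_initial - c_final) / c_initial * 100 = (8.0449e-05 - 2.0389e-05) / 8.0449e-05 * 100 = 74.6556 %


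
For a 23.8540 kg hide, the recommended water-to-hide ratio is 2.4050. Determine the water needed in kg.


Formula: Water = hide_weight * ratio
Substituting: Water = 23.8540 * 2.4050
Result: 57.3689 kg


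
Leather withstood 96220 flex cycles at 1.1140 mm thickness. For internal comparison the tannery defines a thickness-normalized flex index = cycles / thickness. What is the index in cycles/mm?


Formula: Index = cycles / thickness
Substituting: Index = 96220 / 1.1140
Result: 86373.4291 cycles/mm


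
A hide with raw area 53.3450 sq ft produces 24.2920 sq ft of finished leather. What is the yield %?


Formula: Yield = finished / raw * 100
Substituting: Yield = 24.2920 / 53.3450 * 100
Result: 45.5375 %


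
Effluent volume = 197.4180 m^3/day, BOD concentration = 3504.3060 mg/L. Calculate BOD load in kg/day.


Formula: BOD_load = volume * conc / 1000
Substituting: BOD_load = 197.4180 * 3504.3060 / 1000
Result: 691.8131 kg/day


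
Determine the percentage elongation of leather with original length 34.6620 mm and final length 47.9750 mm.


Formula: Elongation = (Lf - L0) / L0 * 100
Substituting: Elongation = (47.9750 - 34.6620) / 34.6620 * 100
Result: 38.4081 %


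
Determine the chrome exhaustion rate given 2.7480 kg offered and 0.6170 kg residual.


Formula: Uptake = (offered - residual) / offered * 100
Substituting: Uptake = (2.7480 - 0.6170) / 2.7480 * 100
Result: 77.5473 %


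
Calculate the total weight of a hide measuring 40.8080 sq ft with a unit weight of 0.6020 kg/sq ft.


Formula: Weight = area * weight_per_sqft
Substituting: Weight = 40.8080 * 0.6020
Result: 24.5664 kg


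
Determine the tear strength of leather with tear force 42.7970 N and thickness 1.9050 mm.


Formula: Tear strength = force / thickness
Substituting: Tear strength = 42.7970 / 1.9050
Result: 22.4656 N/mm


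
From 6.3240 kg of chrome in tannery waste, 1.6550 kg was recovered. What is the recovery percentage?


Formula: Recovery = recovered / input * 100
Substituting: Recovery = 1.6550 / 6.3240 * 100
Result: 26.1701 %


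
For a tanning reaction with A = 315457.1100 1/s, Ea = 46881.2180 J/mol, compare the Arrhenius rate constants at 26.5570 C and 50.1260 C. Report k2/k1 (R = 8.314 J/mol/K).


T1 = 26.5570 + 273.15 = 299.7070 K; T2 = 50.1260 + 273.15 = 323.2760 K
k1 = A * exp(-Ea/(R*T1)) = 315457.1100 * exp(-46881.2180/(8.314*299.7070)) = 0.00212775 1/s
k2 = A * exp(-Ea/(R*T2)) = 315457.1100 * exp(-46881.2180/(8.314*323.2760)) = 0.00838769 1/s
k2/k1 = 0.00838769 / 0.00212775 = 3.9421


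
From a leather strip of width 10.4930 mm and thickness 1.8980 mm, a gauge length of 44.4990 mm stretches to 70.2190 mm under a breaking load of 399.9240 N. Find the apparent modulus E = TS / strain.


TS = F / (w * t) = 399.9240 / (10.4930 * 1.8980) = 20.0808 N/mm^2
strain = (Lf - L0) / L0 = (70.2190 - 44.4990) / 44.4990 = 0.5780
E = TS / strain = 20.0808 / 0.5780 = 34.7425 N/mm^2


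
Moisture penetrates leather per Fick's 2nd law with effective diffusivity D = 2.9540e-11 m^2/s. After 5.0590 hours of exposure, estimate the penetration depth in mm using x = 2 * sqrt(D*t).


t = 5.0590 hr * 3600 = 18212.4000 s
D * t = 2.9540e-11 * 18212.4000 = 5.3799e-07
x = 2 * sqrt(D*t) = 2 * sqrt(5.3799e-07) = 0.00146696 m = 1.4670 mm


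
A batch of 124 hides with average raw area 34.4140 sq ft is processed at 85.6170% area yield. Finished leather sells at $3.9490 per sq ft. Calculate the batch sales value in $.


Raw_total = N * avg_area = 124 * 34.4140 = 4267.3360 sq ft
Finished = Raw_total * yield / 100 = 4267.3360 * 85.6170 / 100 = 3653.5651 sq ft
Value = Finished * price = 3653.5651 * 3.9490 = 14427.9284 $


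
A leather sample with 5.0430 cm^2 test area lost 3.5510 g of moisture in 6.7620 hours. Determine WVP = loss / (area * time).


Formula: WVP = loss / (area * time)
Substituting: WVP = 3.5510 / (5.0430 * 6.7620)
Result: 0.1041 g/(cm^2*hr)


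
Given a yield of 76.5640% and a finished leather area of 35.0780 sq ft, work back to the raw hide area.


Formula: raw = finished * 100 / yield
Substituting: raw = 35.0780 * 100 / 76.5640
Result: 45.8153 sq ft


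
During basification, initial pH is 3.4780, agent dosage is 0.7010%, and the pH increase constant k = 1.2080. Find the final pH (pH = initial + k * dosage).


Formula: pH_final = pH_initial + k * base_pct
Substituting: pH_final = 3.4780 + 1.2080 * 0.7010
Result: 4.3248


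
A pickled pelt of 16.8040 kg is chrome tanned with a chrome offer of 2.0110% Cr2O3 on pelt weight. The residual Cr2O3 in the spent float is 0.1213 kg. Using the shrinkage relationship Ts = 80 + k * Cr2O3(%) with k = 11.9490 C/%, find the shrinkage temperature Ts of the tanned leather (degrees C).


Offered = pelt * offer_pct / 100 = 16.8040 * 2.0110 / 100 = 0.3379 kg
Uptake = offered - residual = 0.3379 - 0.1213 = 0.2166 kg
Cr2O3% on pelt = uptake / pelt * 100 = 0.2166 / 16.8040 * 100 = 1.2891 %
Ts = 80 + k * Cr2O3% = 80 + 11.9490 * 1.2891 = 95.4040 C


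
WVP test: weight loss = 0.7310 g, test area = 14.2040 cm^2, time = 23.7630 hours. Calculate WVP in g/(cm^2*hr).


Formula: WVP = loss / (area * time)
Substituting: WVP = 0.7310 / (14.2040 * 23.7630)
Result: 0.00216574 g/(cm^2*hr)


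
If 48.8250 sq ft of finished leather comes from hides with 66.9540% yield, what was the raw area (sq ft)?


Formula: raw = finished * 100 / yield
Substituting: raw = 48.8250 * 100 / 66.9540
Result: 72.9232 sq ft


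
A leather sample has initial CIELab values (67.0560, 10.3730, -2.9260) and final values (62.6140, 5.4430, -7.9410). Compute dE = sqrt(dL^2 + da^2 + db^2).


dL = -4.4420, da = -4.9300, db = -5.0150
dE = sqrt((-4.4420)^2 + (-4.9300)^2 + (-5.0150)^2) = 8.3178


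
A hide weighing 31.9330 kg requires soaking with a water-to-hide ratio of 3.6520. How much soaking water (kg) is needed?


Formula: Water = hide_weight * ratio
Substituting: Water = 31.9330 * 3.6520
Result: 116.6193 kg


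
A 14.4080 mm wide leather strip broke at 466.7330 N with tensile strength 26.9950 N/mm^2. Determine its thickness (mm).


Formula: t = F / (TS * w)
Substituting: t = 466.7330 / (26.9950 * 14.4080)
Result: 1.2000 mm


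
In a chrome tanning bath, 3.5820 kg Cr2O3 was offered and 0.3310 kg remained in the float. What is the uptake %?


Formula: Uptake = (offered - residual) / offered * 100
Substituting: Uptake = (3.5820 - 0.3310) / 3.5820 * 100
Result: 90.7594 %


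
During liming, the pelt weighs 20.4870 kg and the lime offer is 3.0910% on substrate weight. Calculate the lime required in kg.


Formula: Lime = substrate * pct / 100
Substituting: Lime = 20.4870 * 3.0910 / 100
Result: 0.6333 kg


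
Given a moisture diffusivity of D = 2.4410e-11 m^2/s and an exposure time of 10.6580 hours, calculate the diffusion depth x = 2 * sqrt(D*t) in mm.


t = 10.6580 hr * 3600 = 38368.8000 s
D * t = 2.4410e-11 * 38368.8000 = 9.3658e-07
x = 2 * sqrt(D*t) = 2 * sqrt(9.3658e-07) = 0.00193554 m = 1.9355 mm


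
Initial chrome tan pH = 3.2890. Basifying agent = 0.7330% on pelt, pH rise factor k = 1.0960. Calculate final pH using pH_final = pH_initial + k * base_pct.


Formula: pH_final = pH_initial + k * base_pct
Substituting: pH_final = 3.2890 + 1.0960 * 0.7330
Result: 4.0924


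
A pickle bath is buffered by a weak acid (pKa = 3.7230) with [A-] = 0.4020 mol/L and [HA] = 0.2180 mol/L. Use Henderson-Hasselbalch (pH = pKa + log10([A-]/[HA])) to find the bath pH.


ratio = [A-] / [HA] = 0.4020 / 0.2180 = 1.8440
log10(ratio) = 0.2658
pH = pKa + log10(ratio) = 3.7230 + 0.2658 = 3.9888


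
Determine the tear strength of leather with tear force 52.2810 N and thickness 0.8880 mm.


Formula: Tear strength = force / thickness
Substituting: Tear strength = 52.2810 / 0.8880
Result: 58.8750 N/mm


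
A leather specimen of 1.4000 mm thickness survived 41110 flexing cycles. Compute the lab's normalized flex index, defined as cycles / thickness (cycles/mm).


Formula: Index = cycles / thickness
Substituting: Index = 41110 / 1.4000
Result: 29364.2857 cycles/mm


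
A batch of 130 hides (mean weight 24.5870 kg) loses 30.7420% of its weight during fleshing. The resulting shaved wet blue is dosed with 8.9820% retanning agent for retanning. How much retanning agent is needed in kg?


Total_raw = N * avg_wt = 130 * 24.5870 = 3196.3100 kg
Substrate = Total_raw * (1 - loss/100) = 3196.3100 * (1 - 30.7420/100) = 2213.7004 kg
Retan = Substrate * pct / 100 = 2213.7004 * 8.9820 / 100 = 198.8346 kg


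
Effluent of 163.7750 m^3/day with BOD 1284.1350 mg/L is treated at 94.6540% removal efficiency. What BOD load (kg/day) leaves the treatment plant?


Load_in = volume * conc / 1000 = 163.7750 * 1284.1350 / 1000 = 210.3092 kg/day
Removed = Load_in * eff / 100 = 210.3092 * 94.6540 / 100 = 199.0661 kg/day
Load_out = Load_in - Removed = 210.3092 - 199.0661 = 11.2431 kg/day


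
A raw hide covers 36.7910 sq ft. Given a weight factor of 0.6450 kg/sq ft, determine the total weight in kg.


Formula: Weight = area * weight_per_sqft
Substituting: Weight = 36.7910 * 0.6450
Result: 23.7302 kg


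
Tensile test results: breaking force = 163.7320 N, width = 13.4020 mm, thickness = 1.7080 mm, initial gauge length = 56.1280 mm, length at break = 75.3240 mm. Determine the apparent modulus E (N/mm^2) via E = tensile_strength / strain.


TS = F / (w * t) = 163.7320 / (13.4020 * 1.7080) = 7.1528 N/mm^2
strain = (Lf - L0) / L0 = (75.3240 - 56.1280) / 56.1280 = 0.3420
E = TS / strain = 7.1528 / 0.3420 = 20.9144 N/mm^2


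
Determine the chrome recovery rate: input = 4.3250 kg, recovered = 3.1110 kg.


Formula: Recovery = recovered / input * 100
Substituting: Recovery = 3.1110 / 4.3250 * 100
Result: 71.9306 %


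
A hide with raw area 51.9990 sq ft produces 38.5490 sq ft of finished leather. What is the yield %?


Formula: Yield = finished / raw * 100
Substituting: Yield = 38.5490 / 51.9990 * 100
Result: 74.1341 %


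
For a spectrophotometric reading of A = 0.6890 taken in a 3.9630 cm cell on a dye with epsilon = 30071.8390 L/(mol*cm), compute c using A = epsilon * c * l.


Formula: c = A / (epsilon * l)
Substituting: c = 0.6890 / (30071.8390 * 3.9630)
Result: 5.7814e-06 mol/L


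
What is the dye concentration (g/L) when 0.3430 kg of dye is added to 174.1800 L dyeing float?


Formula: Conc = dye_mass(kg) / volume(L) * 1000
Substituting: Conc = 0.3430 / 174.1800 * 1000
Result: 1.9692 g/L


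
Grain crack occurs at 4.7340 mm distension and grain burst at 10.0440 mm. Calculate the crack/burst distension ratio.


Formula: Ratio = crack / burst
Substituting: Ratio = 4.7340 / 10.0440
Result: 0.4713


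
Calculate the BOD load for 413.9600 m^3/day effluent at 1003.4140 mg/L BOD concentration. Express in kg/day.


Formula: BOD_load = volume * conc / 1000
Substituting: BOD_load = 413.9600 * 1003.4140 / 1000
Result: 415.3733 kg/day


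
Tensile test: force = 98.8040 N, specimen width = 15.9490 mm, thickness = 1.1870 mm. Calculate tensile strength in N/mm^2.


Formula: TS = force / (width * thickness)
Substituting: TS = 98.8040 / (15.9490 * 1.1870)
Result: 5.2190 N/mm^2


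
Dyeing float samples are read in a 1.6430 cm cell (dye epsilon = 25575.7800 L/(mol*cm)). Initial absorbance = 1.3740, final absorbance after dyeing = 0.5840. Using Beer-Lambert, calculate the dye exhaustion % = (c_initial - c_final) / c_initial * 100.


c_initial = A_i / (epsilon * l) = 1.3740 / (25575.7800 * 1.6430) = 3.2698e-05 mol/L
c_final = A_f / (epsilon * l) = 0.5840 / (25575.7800 * 1.6430) = 1.3898e-05 mol/L
Exhaustion = (c_initial - c_final) / c_initial * 100 = (3.2698e-05 - 1.3898e-05) / 3.2698e-05 * 100 = 57.4964 %


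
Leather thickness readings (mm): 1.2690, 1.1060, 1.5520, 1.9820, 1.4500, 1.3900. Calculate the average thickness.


Formula: Average = sum / n
Substituting: Average = 8.7490 / 6
Result: 1.4582 mm


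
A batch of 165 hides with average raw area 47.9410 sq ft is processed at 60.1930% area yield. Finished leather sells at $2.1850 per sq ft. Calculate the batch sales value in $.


Raw_total = N * avg_area = 165 * 47.9410 = 7910.2650 sq ft
Finished = Raw_total * yield / 100 = 7910.2650 * 60.1930 / 100 = 4761.4258 sq ft
Value = Finished * price = 4761.4258 * 2.1850 = 10403.7154 $


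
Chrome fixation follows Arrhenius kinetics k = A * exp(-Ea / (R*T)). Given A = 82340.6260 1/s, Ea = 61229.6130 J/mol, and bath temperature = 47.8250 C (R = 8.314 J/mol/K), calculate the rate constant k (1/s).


T_K = T_C + 273.15 = 47.8250 + 273.15 = 320.9750 K
exponent = -Ea / (R * T_K) = -61229.6130 / (8.314 * 320.9750) = -22.9446
k = A * exp(exponent) = 82340.6260 * exp(-22.9446) = 8.9311e-06 1/s


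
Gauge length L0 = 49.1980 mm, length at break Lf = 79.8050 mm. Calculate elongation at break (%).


Formula: Elongation = (Lf - L0) / L0 * 100
Substituting: Elongation = (79.8050 - 49.1980) / 49.1980 * 100
Result: 62.2119 %


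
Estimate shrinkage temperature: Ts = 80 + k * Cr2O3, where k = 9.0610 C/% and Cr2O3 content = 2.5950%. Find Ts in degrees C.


Formula: Ts = 80 + k * Cr2O3
Substituting: Ts = 80 + 9.0610 * 2.5950
Result: 103.5133 C


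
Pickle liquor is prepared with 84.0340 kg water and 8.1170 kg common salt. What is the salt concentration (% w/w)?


Formula: Conc = salt / (water + salt) * 100
Substituting: Conc = 8.1170 / (84.0340 + 8.1170) * 100
Result: 8.8084 %


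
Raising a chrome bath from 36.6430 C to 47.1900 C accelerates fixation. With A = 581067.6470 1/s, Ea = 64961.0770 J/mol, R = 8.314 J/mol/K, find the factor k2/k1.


T1 = 36.6430 + 273.15 = 309.7930 K; T2 = 47.1900 + 273.15 = 320.3400 K
k1 = A * exp(-Ea/(R*T1)) = 581067.6470 * exp(-64961.0770/(8.314*309.7930)) = 6.4662e-06 1/s
k2 = A * exp(-Ea/(R*T2)) = 581067.6470 * exp(-64961.0770/(8.314*320.3400)) = 1.4835e-05 1/s
k2/k1 = 1.4835e-05 / 6.4662e-06 = 2.2942


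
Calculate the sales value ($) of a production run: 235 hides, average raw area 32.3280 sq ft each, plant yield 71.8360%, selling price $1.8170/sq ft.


Raw_total = N * avg_area = 235 * 32.3280 = 7597.0800 sq ft
Finished = Raw_total * yield / 100 = 7597.0800 * 71.8360 / 100 = 5457.4384 sq ft
Value = Finished * price = 5457.4384 * 1.8170 = 9916.1656 $


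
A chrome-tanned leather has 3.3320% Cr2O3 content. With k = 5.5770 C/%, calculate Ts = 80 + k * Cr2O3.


Formula: Ts = 80 + k * Cr2O3
Substituting: Ts = 80 + 5.5770 * 3.3320
Result: 98.5826 C


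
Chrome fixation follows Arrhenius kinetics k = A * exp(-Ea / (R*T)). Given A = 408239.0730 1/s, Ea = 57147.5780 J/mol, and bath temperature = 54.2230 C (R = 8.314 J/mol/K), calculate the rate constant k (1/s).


T_K = T_C + 273.15 = 54.2230 + 273.15 = 327.3730 K
exponent = -Ea / (R * T_K) = -57147.5780 / (8.314 * 327.3730) = -20.9964
k = A * exp(exponent) = 408239.0730 * exp(-20.9964) = 3.1066e-04 1/s


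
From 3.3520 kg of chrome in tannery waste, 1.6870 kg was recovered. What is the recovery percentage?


Formula: Recovery = recovered / input * 100
Substituting: Recovery = 1.6870 / 3.3520 * 100
Result: 50.3282 %


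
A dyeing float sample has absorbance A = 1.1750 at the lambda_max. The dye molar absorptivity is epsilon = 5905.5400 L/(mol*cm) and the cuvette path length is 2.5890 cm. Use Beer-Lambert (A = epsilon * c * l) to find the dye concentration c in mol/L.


Formula: c = A / (epsilon * l)
Substituting: c = 1.1750 / (5905.5400 * 2.5890)
Result: 7.6850e-05 mol/L


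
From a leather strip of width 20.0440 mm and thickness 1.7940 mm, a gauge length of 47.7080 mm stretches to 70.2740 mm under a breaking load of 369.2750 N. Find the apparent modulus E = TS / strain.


TS = F / (w * t) = 369.2750 / (20.0440 * 1.7940) = 10.2694 N/mm^2
strain = (Lf - L0) / L0 = (70.2740 - 47.7080) / 47.7080 = 0.4730
E = TS / strain = 10.2694 / 0.4730 = 21.7110 N/mm^2


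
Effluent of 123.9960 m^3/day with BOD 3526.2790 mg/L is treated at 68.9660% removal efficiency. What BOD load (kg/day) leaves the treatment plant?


Load_in = volume * conc / 1000 = 123.9960 * 3526.2790 / 1000 = 437.2445 kg/day
Removed = Load_in * eff / 100 = 437.2445 * 68.9660 / 100 = 301.5500 kg/day
Load_out = Load_in - Removed = 437.2445 - 301.5500 = 135.6945 kg/day


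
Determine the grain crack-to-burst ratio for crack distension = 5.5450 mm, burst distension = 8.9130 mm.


Formula: Ratio = crack / burst
Substituting: Ratio = 5.5450 / 8.9130
Result: 0.6221


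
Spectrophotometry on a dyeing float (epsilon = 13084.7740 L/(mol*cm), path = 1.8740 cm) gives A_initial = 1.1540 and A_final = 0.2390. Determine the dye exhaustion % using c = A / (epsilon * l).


c_initial = A_i / (epsilon * l) = 1.1540 / (13084.7740 * 1.8740) = 4.7062e-05 mol/L
c_final = A_f / (epsilon * l) = 0.2390 / (13084.7740 * 1.8740) = 9.7468e-06 mol/L
Exhaustion = (c_initial - c_final) / c_initial * 100 = (4.7062e-05 - 9.7468e-06) / 4.7062e-05 * 100 = 79.2894 %


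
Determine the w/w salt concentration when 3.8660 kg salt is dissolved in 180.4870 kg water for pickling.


Formula: Conc = salt / (water + salt) * 100
Substituting: Conc = 3.8660 / (180.4870 + 3.8660) * 100
Result: 2.0971 %


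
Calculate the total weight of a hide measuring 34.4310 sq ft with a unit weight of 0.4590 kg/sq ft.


Formula: Weight = area * weight_per_sqft
Substituting: Weight = 34.4310 * 0.4590
Result: 15.8038 kg


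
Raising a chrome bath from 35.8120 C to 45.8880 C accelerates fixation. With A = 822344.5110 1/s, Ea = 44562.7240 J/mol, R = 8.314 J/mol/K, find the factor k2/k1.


T1 = 35.8120 + 273.15 = 308.9620 K; T2 = 45.8880 + 273.15 = 319.0380 K
k1 = A * exp(-Ea/(R*T1)) = 822344.5110 * exp(-44562.7240/(8.314*308.9620)) = 0.0240319 1/s
k2 = A * exp(-Ea/(R*T2)) = 822344.5110 * exp(-44562.7240/(8.314*319.0380)) = 0.041566 1/s
k2/k1 = 0.041566 / 0.0240319 = 1.7296


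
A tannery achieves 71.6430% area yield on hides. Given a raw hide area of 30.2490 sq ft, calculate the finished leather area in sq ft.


Formula: finished = raw * yield / 100
Substituting: finished = 30.2490 * 71.6430 / 100
Result: 21.6713 sq ft


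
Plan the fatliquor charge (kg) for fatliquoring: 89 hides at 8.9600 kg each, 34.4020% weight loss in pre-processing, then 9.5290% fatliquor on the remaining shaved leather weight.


Total_raw = N * avg_wt = 89 * 8.9600 = 797.4400 kg
Substrate = Total_raw * (1 - loss/100) = 797.4400 * (1 - 34.4020/100) = 523.1047 kg
Fat = Substrate * pct / 100 = 523.1047 * 9.5290 / 100 = 49.8466 kg


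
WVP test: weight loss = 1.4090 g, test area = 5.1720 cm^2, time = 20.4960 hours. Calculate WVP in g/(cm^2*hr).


Formula: WVP = loss / (area * time)
Substituting: WVP = 1.4090 / (5.1720 * 20.4960)
Result: 0.0132918 g/(cm^2*hr)
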